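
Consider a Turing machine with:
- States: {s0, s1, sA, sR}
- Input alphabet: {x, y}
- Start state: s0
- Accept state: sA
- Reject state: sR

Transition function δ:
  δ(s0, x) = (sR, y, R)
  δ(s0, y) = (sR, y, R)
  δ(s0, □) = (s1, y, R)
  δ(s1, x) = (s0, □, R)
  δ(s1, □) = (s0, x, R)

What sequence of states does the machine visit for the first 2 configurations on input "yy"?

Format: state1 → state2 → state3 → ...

Execution trace:
Initial: [s0]yy
Step 1: δ(s0, y) = (sR, y, R) → y[sR]y

The machine reaches the reject state sR and halts.

State sequence: s0 → sR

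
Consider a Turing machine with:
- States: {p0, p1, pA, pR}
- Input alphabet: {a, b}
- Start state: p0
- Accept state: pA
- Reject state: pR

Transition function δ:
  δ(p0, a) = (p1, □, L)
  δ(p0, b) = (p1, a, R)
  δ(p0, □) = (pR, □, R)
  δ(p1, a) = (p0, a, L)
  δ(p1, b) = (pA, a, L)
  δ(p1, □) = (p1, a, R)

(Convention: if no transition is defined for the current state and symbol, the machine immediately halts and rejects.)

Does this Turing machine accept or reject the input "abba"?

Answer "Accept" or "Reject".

Execution trace:
Initial: [p0]abba
Step 1: δ(p0, a) = (p1, □, L) → [p1]□□bba
Step 2: δ(p1, □) = (p1, a, R) → a[p1]□bba
Step 3: δ(p1, □) = (p1, a, R) → aa[p1]bba
Step 4: δ(p1, b) = (pA, a, L) → a[pA]aaba

The machine reaches the accept state pA and halts.

Answer: Accept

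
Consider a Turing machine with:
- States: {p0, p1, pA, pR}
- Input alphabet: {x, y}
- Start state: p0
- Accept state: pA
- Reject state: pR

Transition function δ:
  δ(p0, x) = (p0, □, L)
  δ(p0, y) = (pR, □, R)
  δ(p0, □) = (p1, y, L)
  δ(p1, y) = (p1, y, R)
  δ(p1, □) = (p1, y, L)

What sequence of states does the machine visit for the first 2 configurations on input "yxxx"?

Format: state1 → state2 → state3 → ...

Execution trace:
Initial: [p0]yxxx
Step 1: δ(p0, y) = (pR, □, R) → □[pR]xxx

The machine reaches the reject state pR and halts.

State sequence: p0 → pR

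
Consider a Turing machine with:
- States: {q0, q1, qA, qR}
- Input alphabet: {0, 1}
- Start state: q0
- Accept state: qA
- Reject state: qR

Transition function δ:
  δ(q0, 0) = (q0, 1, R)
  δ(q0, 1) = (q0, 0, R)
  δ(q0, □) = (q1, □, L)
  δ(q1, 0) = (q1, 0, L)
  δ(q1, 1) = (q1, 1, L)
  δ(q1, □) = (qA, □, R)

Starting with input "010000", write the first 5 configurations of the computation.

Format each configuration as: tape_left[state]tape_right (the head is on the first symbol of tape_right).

Transitions applied:
Step 1: δ(q0, 0) = (q0, 1, R)
Step 2: δ(q0, 1) = (q0, 0, R)
Step 3: δ(q0, 0) = (q0, 1, R)
Step 4: δ(q0, 0) = (q0, 1, R)

The first 5 configurations are:
[q0]010000 ⊢ 1[q0]10000 ⊢ 10[q0]0000 ⊢ 101[q0]000 ⊢ 1011[q0]00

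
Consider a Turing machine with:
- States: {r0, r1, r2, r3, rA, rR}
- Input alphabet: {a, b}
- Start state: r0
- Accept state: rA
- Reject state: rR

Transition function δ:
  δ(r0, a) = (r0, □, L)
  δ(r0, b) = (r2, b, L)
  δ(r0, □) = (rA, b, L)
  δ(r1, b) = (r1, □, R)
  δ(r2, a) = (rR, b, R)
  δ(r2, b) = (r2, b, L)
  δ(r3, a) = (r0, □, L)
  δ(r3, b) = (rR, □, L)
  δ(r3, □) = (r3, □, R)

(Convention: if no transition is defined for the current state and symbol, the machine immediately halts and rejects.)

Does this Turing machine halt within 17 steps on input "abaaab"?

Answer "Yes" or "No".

Execution trace:
Initial: [r0]abaaab
Step 1: δ(r0, a) = (r0, □, L) → [r0]□□baaab
Step 2: δ(r0, □) = (rA, b, L) → [rA]□b□baaab

The machine reaches the accept state rA and halts.
The machine halted after 2 steps (within the 17-step bound).

Answer: Yes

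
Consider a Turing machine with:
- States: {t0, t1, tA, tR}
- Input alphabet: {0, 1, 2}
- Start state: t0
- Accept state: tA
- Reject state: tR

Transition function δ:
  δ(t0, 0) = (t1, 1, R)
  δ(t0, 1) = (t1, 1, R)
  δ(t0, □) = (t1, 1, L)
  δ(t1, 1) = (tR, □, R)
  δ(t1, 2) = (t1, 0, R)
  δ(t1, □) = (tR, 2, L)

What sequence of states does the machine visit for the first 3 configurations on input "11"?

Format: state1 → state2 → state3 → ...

Execution trace:
Initial: [t0]11
Step 1: δ(t0, 1) = (t1, 1, R) → 1[t1]1
Step 2: δ(t1, 1) = (tR, □, R) → 1□[tR]□

The machine reaches the reject state tR and halts.

State sequence: t0 → t1 → tR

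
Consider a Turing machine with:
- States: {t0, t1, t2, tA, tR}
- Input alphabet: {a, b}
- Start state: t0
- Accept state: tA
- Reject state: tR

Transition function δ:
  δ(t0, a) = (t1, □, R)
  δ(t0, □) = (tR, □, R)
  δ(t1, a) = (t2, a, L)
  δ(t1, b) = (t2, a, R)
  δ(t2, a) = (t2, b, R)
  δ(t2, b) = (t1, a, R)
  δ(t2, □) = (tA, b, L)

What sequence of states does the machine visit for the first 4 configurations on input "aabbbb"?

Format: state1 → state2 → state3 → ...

Execution trace:
Initial: [t0]aabbbb
Step 1: δ(t0, a) = (t1, □, R) → □[t1]abbbb
Step 2: δ(t1, a) = (t2, a, L) → [t2]□abbbb
Step 3: δ(t2, □) = (tA, b, L) → [tA]□babbbb

The machine reaches the accept state tA and halts.

State sequence: t0 → t1 → t2 → tA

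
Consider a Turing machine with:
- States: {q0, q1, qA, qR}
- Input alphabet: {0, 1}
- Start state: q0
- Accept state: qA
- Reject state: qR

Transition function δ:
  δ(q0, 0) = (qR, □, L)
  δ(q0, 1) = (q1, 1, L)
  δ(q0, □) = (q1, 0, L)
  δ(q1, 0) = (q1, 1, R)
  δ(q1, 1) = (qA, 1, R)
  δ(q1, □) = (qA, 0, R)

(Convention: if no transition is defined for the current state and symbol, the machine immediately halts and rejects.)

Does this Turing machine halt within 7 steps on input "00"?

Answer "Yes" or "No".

Execution trace:
Initial: [q0]00
Step 1: δ(q0, 0) = (qR, □, L) → [qR]□□0

The machine reaches the reject state qR and halts.
The machine halted after 1 step (within the 7-step bound).

Answer: Yes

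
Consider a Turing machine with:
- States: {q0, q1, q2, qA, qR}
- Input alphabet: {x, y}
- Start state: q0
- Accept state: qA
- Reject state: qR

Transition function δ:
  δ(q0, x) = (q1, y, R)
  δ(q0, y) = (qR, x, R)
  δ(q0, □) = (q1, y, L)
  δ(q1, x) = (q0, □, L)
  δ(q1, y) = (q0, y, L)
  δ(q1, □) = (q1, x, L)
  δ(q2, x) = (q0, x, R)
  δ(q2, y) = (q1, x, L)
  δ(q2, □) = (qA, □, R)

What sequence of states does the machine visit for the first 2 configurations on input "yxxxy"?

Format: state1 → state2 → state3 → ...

Execution trace:
Initial: [q0]yxxxy
Step 1: δ(q0, y) = (qR, x, R) → x[qR]xxxy

The machine reaches the reject state qR and halts.

State sequence: q0 → qR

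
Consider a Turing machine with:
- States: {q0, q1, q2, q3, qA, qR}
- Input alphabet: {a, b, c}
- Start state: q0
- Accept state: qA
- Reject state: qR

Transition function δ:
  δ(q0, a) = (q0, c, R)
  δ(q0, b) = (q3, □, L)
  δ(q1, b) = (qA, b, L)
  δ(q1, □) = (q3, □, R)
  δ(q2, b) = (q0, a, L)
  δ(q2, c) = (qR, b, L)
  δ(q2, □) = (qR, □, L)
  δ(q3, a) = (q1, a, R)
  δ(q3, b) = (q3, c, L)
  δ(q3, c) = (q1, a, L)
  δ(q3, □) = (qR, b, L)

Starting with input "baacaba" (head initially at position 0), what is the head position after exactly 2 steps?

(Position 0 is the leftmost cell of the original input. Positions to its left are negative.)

Execution trace (head position shown):
Step 0: [q0]baacaba  (head at position 0)
Step 1: move left → [q3]□□aacaba  (head at position -1)
Step 2: move left → [qR]□b□aacaba  (head at position -2)

After 2 steps, the head is at position -2.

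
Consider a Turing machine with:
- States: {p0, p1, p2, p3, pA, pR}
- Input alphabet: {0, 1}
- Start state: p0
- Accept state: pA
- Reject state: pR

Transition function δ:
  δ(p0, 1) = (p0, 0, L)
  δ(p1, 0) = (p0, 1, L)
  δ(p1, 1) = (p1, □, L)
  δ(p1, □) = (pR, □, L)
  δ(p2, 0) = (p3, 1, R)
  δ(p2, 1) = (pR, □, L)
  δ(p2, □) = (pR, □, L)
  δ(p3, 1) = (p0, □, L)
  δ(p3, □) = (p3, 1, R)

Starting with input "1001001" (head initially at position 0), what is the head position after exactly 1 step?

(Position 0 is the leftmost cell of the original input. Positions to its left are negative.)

Execution trace (head position shown):
Step 0: [p0]1001001  (head at position 0)
Step 1: move left → [p0]□0001001  (head at position -1)

After 1 step, the head is at position -1.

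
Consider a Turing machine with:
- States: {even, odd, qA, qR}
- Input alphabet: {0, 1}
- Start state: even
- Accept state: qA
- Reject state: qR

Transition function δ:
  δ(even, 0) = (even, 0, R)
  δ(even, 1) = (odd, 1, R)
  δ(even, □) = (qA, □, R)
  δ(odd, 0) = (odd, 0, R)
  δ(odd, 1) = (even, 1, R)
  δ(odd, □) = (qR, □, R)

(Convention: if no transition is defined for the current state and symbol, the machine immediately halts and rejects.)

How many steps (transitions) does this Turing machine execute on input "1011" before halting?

Execution trace:
Initial: [even]1011
Step 1: δ(even, 1) = (odd, 1, R) → 1[odd]011
Step 2: δ(odd, 0) = (odd, 0, R) → 10[odd]11
Step 3: δ(odd, 1) = (even, 1, R) → 101[even]1
Step 4: δ(even, 1) = (odd, 1, R) → 1011[odd]□
Step 5: δ(odd, □) = (qR, □, R) → 1011□[qR]□

The machine reaches the reject state qR and halts.

The machine executed 5 steps before halting.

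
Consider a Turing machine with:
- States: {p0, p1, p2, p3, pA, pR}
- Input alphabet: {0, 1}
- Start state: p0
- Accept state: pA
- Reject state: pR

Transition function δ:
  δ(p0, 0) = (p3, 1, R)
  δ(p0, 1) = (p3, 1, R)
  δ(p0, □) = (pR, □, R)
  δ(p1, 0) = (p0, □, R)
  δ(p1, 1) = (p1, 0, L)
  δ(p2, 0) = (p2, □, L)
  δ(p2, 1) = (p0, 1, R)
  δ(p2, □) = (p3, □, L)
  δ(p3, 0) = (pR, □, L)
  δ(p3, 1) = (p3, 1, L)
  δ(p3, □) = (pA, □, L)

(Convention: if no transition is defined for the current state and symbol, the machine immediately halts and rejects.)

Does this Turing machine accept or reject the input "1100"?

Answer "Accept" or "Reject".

Execution trace:
Initial: [p0]1100
Step 1: δ(p0, 1) = (p3, 1, R) → 1[p3]100
Step 2: δ(p3, 1) = (p3, 1, L) → [p3]1100
Step 3: δ(p3, 1) = (p3, 1, L) → [p3]□1100
Step 4: δ(p3, □) = (pA, □, L) → [pA]□□1100

The machine reaches the accept state pA and halts.

Answer: Accept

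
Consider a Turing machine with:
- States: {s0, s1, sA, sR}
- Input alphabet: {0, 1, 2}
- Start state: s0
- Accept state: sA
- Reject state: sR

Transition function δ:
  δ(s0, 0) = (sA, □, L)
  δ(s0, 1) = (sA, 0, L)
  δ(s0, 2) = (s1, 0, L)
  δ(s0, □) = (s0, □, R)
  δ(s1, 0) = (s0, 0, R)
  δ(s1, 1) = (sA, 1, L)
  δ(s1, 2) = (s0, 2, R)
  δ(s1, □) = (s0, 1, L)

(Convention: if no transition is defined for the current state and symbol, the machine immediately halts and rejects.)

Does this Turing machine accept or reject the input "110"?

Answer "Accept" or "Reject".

Execution trace:
Initial: [s0]110
Step 1: δ(s0, 1) = (sA, 0, L) → [sA]□010

The machine reaches the accept state sA and halts.

Answer: Accept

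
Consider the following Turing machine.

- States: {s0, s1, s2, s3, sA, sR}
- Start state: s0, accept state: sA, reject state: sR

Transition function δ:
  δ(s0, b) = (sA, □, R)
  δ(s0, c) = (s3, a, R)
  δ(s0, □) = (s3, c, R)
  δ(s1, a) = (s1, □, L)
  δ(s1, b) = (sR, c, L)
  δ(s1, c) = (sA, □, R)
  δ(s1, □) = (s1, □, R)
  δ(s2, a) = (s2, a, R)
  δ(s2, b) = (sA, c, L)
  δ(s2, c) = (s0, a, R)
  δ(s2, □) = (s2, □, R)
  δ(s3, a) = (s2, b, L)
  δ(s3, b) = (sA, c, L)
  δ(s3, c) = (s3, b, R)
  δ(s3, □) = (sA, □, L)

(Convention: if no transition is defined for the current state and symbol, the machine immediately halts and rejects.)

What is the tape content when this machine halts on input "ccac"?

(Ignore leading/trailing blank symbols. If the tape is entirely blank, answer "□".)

Execution trace:
Initial: [s0]ccac
Step 1: δ(s0, c) = (s3, a, R) → a[s3]cac
Step 2: δ(s3, c) = (s3, b, R) → ab[s3]ac
Step 3: δ(s3, a) = (s2, b, L) → a[s2]bbc
Step 4: δ(s2, b) = (sA, c, L) → [sA]acbc

The machine reaches the accept state sA and halts.

Final tape (ignoring leading/trailing blanks): acbc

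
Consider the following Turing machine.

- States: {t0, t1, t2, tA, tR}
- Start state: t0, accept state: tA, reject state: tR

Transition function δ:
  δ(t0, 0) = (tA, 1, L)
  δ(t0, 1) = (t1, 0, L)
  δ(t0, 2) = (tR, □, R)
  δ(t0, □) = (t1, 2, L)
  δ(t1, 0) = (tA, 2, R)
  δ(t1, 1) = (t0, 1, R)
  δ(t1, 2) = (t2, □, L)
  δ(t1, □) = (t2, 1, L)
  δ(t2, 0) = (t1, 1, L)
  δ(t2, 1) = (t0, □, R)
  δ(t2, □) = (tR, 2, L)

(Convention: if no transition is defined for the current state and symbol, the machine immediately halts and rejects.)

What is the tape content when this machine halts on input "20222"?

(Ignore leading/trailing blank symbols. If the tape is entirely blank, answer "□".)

Execution trace:
Initial: [t0]20222
Step 1: δ(t0, 2) = (tR, □, R) → □[tR]0222

The machine reaches the reject state tR and halts.

Final tape (ignoring leading/trailing blanks): 0222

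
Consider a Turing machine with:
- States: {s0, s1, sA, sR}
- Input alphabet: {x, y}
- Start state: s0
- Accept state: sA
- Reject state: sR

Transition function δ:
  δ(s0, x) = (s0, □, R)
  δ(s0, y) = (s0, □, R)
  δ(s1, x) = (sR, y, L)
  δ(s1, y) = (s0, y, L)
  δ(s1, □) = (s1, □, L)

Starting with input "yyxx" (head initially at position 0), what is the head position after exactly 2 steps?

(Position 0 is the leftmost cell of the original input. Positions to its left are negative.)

Execution trace (head position shown):
Step 0: [s0]yyxx  (head at position 0)
Step 1: move right → □[s0]yxx  (head at position 1)
Step 2: move right → □□[s0]xx  (head at position 2)

After 2 steps, the head is at position 2.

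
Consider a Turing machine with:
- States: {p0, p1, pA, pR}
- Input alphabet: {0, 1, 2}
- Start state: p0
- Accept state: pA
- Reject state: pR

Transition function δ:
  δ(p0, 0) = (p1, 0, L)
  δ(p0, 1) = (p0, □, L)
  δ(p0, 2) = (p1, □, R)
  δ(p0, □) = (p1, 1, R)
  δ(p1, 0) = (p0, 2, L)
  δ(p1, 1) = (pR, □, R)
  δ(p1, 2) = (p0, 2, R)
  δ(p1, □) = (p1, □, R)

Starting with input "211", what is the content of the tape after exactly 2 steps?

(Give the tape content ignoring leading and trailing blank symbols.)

Execution trace:
Initial: [p0]211
Step 1: δ(p0, 2) = (p1, □, R) → □[p1]11
Step 2: δ(p1, 1) = (pR, □, R) → □□[pR]1

The machine reaches the reject state pR and halts.

After 2 steps, the tape (ignoring leading/trailing blanks) is: 1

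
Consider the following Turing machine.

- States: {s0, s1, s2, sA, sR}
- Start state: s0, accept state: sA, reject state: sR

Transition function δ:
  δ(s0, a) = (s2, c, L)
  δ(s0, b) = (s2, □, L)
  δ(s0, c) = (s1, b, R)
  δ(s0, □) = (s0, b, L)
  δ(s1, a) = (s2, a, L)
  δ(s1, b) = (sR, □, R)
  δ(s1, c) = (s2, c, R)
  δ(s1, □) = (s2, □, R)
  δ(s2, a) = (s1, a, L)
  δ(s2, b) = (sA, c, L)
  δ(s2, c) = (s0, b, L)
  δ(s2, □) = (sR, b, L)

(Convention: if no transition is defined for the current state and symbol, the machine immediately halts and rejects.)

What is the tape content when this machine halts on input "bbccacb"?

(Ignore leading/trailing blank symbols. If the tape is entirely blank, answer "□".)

Execution trace:
Initial: [s0]bbccacb
Step 1: δ(s0, b) = (s2, □, L) → [s2]□□bccacb
Step 2: δ(s2, □) = (sR, b, L) → [sR]□b□bccacb

The machine reaches the reject state sR and halts.

Final tape (ignoring leading/trailing blanks): b□bccacb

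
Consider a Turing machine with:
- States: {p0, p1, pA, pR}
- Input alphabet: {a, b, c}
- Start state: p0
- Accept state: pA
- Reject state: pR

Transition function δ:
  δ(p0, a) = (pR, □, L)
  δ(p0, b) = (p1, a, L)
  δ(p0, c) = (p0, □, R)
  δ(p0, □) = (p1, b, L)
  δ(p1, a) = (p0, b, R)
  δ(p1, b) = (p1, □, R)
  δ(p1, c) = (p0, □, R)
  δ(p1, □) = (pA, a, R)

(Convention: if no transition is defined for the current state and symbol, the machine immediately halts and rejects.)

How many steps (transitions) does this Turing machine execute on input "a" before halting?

Execution trace:
Initial: [p0]a
Step 1: δ(p0, a) = (pR, □, L) → [pR]□□

The machine reaches the reject state pR and halts.

The machine executed 1 step before halting.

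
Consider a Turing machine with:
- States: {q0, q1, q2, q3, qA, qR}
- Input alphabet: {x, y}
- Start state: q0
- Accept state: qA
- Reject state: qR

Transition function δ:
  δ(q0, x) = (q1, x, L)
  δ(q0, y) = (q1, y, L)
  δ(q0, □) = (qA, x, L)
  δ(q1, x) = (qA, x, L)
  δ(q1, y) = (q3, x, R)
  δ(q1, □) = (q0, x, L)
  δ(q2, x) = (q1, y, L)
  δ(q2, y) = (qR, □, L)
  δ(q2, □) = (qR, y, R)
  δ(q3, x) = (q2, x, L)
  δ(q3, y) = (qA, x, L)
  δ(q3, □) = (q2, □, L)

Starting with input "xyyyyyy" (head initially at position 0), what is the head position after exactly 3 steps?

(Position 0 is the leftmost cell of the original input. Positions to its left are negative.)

Execution trace (head position shown):
Step 0: [q0]xyyyyyy  (head at position 0)
Step 1: move left → [q1]□xyyyyyy  (head at position -1)
Step 2: move left → [q0]□xxyyyyyy  (head at position -2)
Step 3: move left → [qA]□xxxyyyyyy  (head at position -3)

After 3 steps, the head is at position -3.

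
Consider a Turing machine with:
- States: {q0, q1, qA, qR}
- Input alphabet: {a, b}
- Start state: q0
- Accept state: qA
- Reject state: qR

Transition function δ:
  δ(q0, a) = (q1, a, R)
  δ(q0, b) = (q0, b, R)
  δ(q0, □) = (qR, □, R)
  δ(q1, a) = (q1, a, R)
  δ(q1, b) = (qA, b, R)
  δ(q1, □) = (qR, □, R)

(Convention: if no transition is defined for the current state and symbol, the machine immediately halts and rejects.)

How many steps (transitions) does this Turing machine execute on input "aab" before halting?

Execution trace:
Initial: [q0]aab
Step 1: δ(q0, a) = (q1, a, R) → a[q1]ab
Step 2: δ(q1, a) = (q1, a, R) → aa[q1]b
Step 3: δ(q1, b) = (qA, b, R) → aab[qA]□

The machine reaches the accept state qA and halts.

The machine executed 3 steps before halting.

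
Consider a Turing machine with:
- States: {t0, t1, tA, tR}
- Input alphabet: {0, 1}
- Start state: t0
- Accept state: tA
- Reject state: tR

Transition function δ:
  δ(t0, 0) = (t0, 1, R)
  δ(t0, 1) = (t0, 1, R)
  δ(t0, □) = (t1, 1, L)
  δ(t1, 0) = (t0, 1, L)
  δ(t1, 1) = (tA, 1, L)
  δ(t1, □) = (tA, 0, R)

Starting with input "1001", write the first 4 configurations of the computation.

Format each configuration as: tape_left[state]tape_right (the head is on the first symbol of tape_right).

Transitions applied:
Step 1: δ(t0, 1) = (t0, 1, R)
Step 2: δ(t0, 0) = (t0, 1, R)
Step 3: δ(t0, 0) = (t0, 1, R)

The first 4 configurations are:
[t0]1001 ⊢ 1[t0]001 ⊢ 11[t0]01 ⊢ 111[t0]1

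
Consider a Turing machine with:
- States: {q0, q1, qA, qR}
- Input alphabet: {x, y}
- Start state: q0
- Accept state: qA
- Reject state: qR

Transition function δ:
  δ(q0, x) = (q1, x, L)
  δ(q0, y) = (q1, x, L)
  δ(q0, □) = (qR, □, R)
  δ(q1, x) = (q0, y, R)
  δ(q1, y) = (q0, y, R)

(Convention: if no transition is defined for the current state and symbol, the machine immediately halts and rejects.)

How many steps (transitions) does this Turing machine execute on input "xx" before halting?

Execution trace:
Initial: [q0]xx
Step 1: δ(q0, x) = (q1, x, L) → [q1]□xx

No transition is defined for δ(q1, □). By convention the machine halts and rejects.

The machine executed 1 step before halting.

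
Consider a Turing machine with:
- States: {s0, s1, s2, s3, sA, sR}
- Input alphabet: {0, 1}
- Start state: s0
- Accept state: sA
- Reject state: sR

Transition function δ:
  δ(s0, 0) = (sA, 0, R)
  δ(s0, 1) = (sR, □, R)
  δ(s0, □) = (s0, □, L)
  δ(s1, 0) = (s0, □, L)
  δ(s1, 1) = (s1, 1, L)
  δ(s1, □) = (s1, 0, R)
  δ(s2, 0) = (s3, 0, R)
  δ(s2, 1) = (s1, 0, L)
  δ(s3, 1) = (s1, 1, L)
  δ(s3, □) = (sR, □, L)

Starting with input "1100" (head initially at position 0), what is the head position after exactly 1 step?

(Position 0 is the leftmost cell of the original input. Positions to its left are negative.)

Execution trace (head position shown):
Step 0: [s0]1100  (head at position 0)
Step 1: move right → □[sR]100  (head at position 1)

After 1 step, the head is at position 1.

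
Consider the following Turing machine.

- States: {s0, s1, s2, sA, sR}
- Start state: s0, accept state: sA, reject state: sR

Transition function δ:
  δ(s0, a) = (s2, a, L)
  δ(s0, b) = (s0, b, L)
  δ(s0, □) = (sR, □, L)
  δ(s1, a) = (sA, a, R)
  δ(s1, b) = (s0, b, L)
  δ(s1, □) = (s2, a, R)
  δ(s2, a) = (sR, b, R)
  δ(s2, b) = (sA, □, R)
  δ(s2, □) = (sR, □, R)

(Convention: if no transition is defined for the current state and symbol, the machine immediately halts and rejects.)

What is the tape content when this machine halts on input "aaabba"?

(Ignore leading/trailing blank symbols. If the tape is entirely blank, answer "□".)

Execution trace:
Initial: [s0]aaabba
Step 1: δ(s0, a) = (s2, a, L) → [s2]□aaabba
Step 2: δ(s2, □) = (sR, □, R) → □[sR]aaabba

The machine reaches the reject state sR and halts.

Final tape (ignoring leading/trailing blanks): aaabba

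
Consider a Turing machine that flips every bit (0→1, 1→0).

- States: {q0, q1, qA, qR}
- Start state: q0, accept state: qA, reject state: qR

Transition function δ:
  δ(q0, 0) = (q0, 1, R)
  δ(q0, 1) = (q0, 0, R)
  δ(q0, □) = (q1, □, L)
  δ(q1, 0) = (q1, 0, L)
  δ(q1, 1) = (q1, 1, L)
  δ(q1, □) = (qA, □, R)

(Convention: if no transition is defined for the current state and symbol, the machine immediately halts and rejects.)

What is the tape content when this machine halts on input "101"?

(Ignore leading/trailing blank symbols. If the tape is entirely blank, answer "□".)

Execution trace:
Initial: [q0]101
Step 1: δ(q0, 1) = (q0, 0, R) → 0[q0]01
Step 2: δ(q0, 0) = (q0, 1, R) → 01[q0]1
Step 3: δ(q0, 1) = (q0, 0, R) → 010[q0]□
Step 4: δ(q0, □) = (q1, □, L) → 01[q1]0□
Step 5: δ(q1, 0) = (q1, 0, L) → 0[q1]10□
Step 6: δ(q1, 1) = (q1, 1, L) → [q1]010□
Step 7: δ(q1, 0) = (q1, 0, L) → [q1]□010□
Step 8: δ(q1, □) = (qA, □, R) → □[qA]010□

The machine reaches the accept state qA and halts.

Final tape (ignoring leading/trailing blanks): 010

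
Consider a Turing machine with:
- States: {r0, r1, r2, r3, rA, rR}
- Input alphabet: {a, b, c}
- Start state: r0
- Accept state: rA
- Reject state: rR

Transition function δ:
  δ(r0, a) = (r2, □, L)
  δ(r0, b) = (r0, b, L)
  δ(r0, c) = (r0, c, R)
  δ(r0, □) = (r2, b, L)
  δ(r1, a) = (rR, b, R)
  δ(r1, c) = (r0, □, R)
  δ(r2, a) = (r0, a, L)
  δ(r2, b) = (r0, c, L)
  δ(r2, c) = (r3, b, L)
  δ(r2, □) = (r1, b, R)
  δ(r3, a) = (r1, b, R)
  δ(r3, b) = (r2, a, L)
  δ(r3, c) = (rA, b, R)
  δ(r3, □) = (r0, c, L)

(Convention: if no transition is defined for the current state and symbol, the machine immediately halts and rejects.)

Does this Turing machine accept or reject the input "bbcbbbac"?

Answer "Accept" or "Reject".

Execution trace:
Initial: [r0]bbcbbbac
Step 1: δ(r0, b) = (r0, b, L) → [r0]□bbcbbbac
Step 2: δ(r0, □) = (r2, b, L) → [r2]□bbbcbbbac
Step 3: δ(r2, □) = (r1, b, R) → b[r1]bbbcbbbac

No transition is defined for δ(r1, b). By convention the machine halts and rejects.

Answer: Reject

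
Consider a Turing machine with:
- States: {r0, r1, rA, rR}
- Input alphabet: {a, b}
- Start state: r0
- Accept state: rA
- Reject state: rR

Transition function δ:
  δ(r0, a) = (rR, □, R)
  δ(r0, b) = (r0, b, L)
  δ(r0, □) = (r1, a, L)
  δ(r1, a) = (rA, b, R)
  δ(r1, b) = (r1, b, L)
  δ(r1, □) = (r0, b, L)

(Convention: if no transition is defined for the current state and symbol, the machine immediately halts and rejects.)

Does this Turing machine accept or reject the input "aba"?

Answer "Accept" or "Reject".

Execution trace:
Initial: [r0]aba
Step 1: δ(r0, a) = (rR, □, R) → □[rR]ba

The machine reaches the reject state rR and halts.

Answer: Reject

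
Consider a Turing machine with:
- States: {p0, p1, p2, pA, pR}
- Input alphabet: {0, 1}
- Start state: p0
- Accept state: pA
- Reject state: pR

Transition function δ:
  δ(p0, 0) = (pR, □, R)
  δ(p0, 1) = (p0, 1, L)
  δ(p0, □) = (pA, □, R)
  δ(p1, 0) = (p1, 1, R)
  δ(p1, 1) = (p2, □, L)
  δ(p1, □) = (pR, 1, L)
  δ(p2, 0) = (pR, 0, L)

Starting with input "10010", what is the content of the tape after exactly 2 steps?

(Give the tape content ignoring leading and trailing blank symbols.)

Execution trace:
Initial: [p0]10010
Step 1: δ(p0, 1) = (p0, 1, L) → [p0]□10010
Step 2: δ(p0, □) = (pA, □, R) → □[pA]10010

The machine reaches the accept state pA and halts.

After 2 steps, the tape (ignoring leading/trailing blanks) is: 10010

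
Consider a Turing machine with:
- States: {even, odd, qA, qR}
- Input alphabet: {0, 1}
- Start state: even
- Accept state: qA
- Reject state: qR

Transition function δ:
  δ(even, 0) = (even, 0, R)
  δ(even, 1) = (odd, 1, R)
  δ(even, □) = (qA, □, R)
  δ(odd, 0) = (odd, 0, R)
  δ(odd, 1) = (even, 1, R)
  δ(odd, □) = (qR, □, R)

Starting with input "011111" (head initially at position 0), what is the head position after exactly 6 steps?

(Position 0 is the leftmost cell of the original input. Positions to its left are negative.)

Execution trace (head position shown):
Step 0: [even]011111  (head at position 0)
Step 1: move right → 0[even]11111  (head at position 1)
Step 2: move right → 01[odd]1111  (head at position 2)
Step 3: move right → 011[even]111  (head at position 3)
Step 4: move right → 0111[odd]11  (head at position 4)
Step 5: move right → 01111[even]1  (head at position 5)
Step 6: move right → 011111[odd]□  (head at position 6)

After 6 steps, the head is at position 6.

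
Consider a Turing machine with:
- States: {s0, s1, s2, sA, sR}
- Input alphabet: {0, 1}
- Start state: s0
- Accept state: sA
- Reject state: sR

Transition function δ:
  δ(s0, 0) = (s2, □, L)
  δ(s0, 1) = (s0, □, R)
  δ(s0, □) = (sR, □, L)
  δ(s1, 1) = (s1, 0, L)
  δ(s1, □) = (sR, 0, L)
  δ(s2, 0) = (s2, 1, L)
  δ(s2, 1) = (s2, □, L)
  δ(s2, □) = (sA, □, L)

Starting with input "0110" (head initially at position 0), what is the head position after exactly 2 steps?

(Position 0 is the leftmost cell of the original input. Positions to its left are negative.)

Execution trace (head position shown):
Step 0: [s0]0110  (head at position 0)
Step 1: move left → [s2]□□110  (head at position -1)
Step 2: move left → [sA]□□□110  (head at position -2)

After 2 steps, the head is at position -2.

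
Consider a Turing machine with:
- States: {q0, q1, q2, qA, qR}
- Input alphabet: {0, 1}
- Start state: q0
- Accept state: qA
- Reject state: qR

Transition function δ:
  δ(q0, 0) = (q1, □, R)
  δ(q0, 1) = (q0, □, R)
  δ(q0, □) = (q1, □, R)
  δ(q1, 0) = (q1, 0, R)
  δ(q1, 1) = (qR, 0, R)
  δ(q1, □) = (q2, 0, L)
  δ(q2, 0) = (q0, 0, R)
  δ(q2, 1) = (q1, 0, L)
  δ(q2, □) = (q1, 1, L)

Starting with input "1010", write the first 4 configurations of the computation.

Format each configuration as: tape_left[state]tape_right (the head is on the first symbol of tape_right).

Transitions applied:
Step 1: δ(q0, 1) = (q0, □, R)
Step 2: δ(q0, 0) = (q1, □, R)
Step 3: δ(q1, 1) = (qR, 0, R)

The first 4 configurations are:
[q0]1010 ⊢ □[q0]010 ⊢ □□[q1]10 ⊢ □□0[qR]0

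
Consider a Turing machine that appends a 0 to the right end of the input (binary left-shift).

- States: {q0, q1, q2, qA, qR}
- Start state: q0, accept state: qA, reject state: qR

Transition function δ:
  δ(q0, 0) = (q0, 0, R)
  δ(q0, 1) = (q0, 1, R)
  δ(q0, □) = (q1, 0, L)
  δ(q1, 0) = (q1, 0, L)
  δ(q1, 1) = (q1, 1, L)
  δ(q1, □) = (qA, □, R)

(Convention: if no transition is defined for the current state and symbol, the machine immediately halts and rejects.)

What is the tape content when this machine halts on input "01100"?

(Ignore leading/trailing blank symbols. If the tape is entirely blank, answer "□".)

Execution trace:
Initial: [q0]01100
Step 1: δ(q0, 0) = (q0, 0, R) → 0[q0]1100
Step 2: δ(q0, 1) = (q0, 1, R) → 01[q0]100
Step 3: δ(q0, 1) = (q0, 1, R) → 011[q0]00
Step 4: δ(q0, 0) = (q0, 0, R) → 0110[q0]0
Step 5: δ(q0, 0) = (q0, 0, R) → 01100[q0]□
Step 6: δ(q0, □) = (q1, 0, L) → 0110[q1]00
Step 7: δ(q1, 0) = (q1, 0, L) → 011[q1]000
Step 8: δ(q1, 0) = (q1, 0, L) → 01[q1]1000
Step 9: δ(q1, 1) = (q1, 1, L) → 0[q1]11000
Step 10: δ(q1, 1) = (q1, 1, L) → [q1]011000
Step 11: δ(q1, 0) = (q1, 0, L) → [q1]□011000
Step 12: δ(q1, □) = (qA, □, R) → □[qA]011000

The machine reaches the accept state qA and halts.

Final tape (ignoring leading/trailing blanks): 011000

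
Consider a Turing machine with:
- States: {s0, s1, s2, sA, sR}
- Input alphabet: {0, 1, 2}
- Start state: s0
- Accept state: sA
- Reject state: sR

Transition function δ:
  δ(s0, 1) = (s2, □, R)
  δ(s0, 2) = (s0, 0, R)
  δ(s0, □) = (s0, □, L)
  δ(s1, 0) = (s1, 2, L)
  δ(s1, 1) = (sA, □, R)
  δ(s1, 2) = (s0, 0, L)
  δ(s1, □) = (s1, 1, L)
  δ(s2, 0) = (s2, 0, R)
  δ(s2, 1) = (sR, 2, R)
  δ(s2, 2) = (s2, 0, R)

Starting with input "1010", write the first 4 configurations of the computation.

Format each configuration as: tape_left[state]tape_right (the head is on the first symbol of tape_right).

Transitions applied:
Step 1: δ(s0, 1) = (s2, □, R)
Step 2: δ(s2, 0) = (s2, 0, R)
Step 3: δ(s2, 1) = (sR, 2, R)

The first 4 configurations are:
[s0]1010 ⊢ □[s2]010 ⊢ □0[s2]10 ⊢ □02[sR]0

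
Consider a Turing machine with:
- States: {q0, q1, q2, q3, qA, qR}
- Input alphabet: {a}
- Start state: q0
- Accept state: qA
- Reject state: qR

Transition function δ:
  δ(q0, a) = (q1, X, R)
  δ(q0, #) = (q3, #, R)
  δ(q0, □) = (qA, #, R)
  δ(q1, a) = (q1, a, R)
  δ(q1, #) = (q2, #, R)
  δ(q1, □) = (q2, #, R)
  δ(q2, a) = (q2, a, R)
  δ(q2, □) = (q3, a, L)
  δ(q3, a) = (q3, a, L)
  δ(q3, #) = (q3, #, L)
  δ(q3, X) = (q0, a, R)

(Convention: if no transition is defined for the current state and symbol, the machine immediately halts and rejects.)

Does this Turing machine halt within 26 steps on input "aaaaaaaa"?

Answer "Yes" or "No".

Execution trace:
Initial: [q0]aaaaaaaa
Step 1: δ(q0, a) = (q1, X, R) → X[q1]aaaaaaa
Step 2: δ(q1, a) = (q1, a, R) → Xa[q1]aaaaaa
Step 3: δ(q1, a) = (q1, a, R) → Xaa[q1]aaaaa
Step 4: δ(q1, a) = (q1, a, R) → Xaaa[q1]aaaa
Step 5: δ(q1, a) = (q1, a, R) → Xaaaa[q1]aaa
Step 6: δ(q1, a) = (q1, a, R) → Xaaaaa[q1]aa
Step 7: δ(q1, a) = (q1, a, R) → Xaaaaaa[q1]a
Step 8: δ(q1, a) = (q1, a, R) → Xaaaaaaa[q1]□
Step 9: δ(q1, □) = (q2, #, R) → Xaaaaaaa#[q2]□
Step 10: δ(q2, □) = (q3, a, L) → Xaaaaaaa[q3]#a
Step 11: δ(q3, #) = (q3, #, L) → Xaaaaaa[q3]a#a
Step 12: δ(q3, a) = (q3, a, L) → Xaaaaa[q3]aa#a
Step 13: δ(q3, a) = (q3, a, L) → Xaaaa[q3]aaa#a
Step 14: δ(q3, a) = (q3, a, L) → Xaaa[q3]aaaa#a
Step 15: δ(q3, a) = (q3, a, L) → Xaa[q3]aaaaa#a
Step 16: δ(q3, a) = (q3, a, L) → Xa[q3]aaaaaa#a
Step 17: δ(q3, a) = (q3, a, L) → X[q3]aaaaaaa#a
Step 18: δ(q3, a) = (q3, a, L) → [q3]Xaaaaaaa#a
Step 19: δ(q3, X) = (q0, a, R) → a[q0]aaaaaaa#a
Step 20: δ(q0, a) = (q1, X, R) → aX[q1]aaaaaa#a
Step 21: δ(q1, a) = (q1, a, R) → aXa[q1]aaaaa#a
Step 22: δ(q1, a) = (q1, a, R) → aXaa[q1]aaaa#a
Step 23: δ(q1, a) = (q1, a, R) → aXaaa[q1]aaa#a
Step 24: δ(q1, a) = (q1, a, R) → aXaaaa[q1]aa#a
Step 25: δ(q1, a) = (q1, a, R) → aXaaaaa[q1]a#a
Step 26: δ(q1, a) = (q1, a, R) → aXaaaaaa[q1]#a

The machine has not reached a halting state after 26 steps.
The machine did not halt within the 26-step bound.

Answer: No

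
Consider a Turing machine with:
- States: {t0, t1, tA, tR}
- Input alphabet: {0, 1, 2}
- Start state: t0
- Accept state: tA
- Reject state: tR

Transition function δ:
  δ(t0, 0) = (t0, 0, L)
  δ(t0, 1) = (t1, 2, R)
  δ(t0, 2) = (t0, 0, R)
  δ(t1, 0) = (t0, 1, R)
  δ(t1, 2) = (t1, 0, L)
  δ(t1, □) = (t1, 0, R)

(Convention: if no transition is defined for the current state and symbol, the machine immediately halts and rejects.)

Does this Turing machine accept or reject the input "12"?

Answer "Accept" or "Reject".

Execution trace:
Initial: [t0]12
Step 1: δ(t0, 1) = (t1, 2, R) → 2[t1]2
Step 2: δ(t1, 2) = (t1, 0, L) → [t1]20
Step 3: δ(t1, 2) = (t1, 0, L) → [t1]□00
Step 4: δ(t1, □) = (t1, 0, R) → 0[t1]00
Step 5: δ(t1, 0) = (t0, 1, R) → 01[t0]0
Step 6: δ(t0, 0) = (t0, 0, L) → 0[t0]10
Step 7: δ(t0, 1) = (t1, 2, R) → 02[t1]0
Step 8: δ(t1, 0) = (t0, 1, R) → 021[t0]□

No transition is defined for δ(t0, □). By convention the machine halts and rejects.

Answer: Reject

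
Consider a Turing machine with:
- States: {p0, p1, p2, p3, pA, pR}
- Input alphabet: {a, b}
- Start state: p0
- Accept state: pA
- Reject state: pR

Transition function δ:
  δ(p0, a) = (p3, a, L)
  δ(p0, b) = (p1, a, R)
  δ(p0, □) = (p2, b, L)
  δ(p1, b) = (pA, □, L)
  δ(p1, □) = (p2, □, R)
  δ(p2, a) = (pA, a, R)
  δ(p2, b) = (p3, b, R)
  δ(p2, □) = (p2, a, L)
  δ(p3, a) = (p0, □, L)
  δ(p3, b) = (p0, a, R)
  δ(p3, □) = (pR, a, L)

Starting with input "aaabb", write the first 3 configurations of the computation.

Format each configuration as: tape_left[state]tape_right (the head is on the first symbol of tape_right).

Transitions applied:
Step 1: δ(p0, a) = (p3, a, L)
Step 2: δ(p3, □) = (pR, a, L)

The first 3 configurations are:
[p0]aaabb ⊢ [p3]□aaabb ⊢ [pR]□aaaabb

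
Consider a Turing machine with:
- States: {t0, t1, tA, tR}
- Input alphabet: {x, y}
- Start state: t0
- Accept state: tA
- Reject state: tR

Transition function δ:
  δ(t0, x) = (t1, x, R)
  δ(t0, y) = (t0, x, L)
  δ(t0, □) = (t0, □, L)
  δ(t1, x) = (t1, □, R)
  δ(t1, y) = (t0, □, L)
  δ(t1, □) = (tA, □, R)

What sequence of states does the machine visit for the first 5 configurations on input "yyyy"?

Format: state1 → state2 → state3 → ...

Execution trace:
Initial: [t0]yyyy
Step 1: δ(t0, y) = (t0, x, L) → [t0]□xyyy
Step 2: δ(t0, □) = (t0, □, L) → [t0]□□xyyy
Step 3: δ(t0, □) = (t0, □, L) → [t0]□□□xyyy
Step 4: δ(t0, □) = (t0, □, L) → [t0]□□□□xyyy

State sequence: t0 → t0 → t0 → t0 → t0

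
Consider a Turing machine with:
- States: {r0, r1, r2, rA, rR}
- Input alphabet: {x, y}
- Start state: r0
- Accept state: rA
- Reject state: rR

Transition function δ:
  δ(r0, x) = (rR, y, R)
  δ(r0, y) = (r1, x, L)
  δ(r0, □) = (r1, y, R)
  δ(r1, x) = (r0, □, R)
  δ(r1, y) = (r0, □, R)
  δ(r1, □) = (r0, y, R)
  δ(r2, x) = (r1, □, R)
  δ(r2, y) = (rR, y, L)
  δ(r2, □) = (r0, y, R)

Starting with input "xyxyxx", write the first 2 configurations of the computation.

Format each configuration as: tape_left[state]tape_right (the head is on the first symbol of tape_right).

Transitions applied:
Step 1: δ(r0, x) = (rR, y, R)

The first 2 configurations are:
[r0]xyxyxx ⊢ y[rR]yxyxx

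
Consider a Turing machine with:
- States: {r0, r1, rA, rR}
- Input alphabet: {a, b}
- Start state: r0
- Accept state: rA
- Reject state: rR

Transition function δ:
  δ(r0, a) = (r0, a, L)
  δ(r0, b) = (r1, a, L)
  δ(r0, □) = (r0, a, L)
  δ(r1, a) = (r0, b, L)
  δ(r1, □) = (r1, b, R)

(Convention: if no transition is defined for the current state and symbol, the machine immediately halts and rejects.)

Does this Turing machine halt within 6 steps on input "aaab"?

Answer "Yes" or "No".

Execution trace:
Initial: [r0]aaab
Step 1: δ(r0, a) = (r0, a, L) → [r0]□aaab
Step 2: δ(r0, □) = (r0, a, L) → [r0]□aaaab
Step 3: δ(r0, □) = (r0, a, L) → [r0]□aaaaab
Step 4: δ(r0, □) = (r0, a, L) → [r0]□aaaaaab
Step 5: δ(r0, □) = (r0, a, L) → [r0]□aaaaaaab
Step 6: δ(r0, □) = (r0, a, L) → [r0]□aaaaaaaab

The machine has not reached a halting state after 6 steps.
The machine did not halt within the 6-step bound.

Answer: No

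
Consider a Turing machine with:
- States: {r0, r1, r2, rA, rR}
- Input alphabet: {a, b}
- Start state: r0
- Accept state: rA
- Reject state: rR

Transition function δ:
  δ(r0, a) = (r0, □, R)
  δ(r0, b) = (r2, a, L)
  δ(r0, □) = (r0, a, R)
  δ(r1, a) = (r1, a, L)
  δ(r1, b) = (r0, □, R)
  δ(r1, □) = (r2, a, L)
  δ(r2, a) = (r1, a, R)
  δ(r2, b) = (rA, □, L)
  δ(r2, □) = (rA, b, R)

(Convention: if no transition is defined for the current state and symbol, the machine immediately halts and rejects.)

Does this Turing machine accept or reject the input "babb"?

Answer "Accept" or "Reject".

Execution trace:
Initial: [r0]babb
Step 1: δ(r0, b) = (r2, a, L) → [r2]□aabb
Step 2: δ(r2, □) = (rA, b, R) → b[rA]aabb

The machine reaches the accept state rA and halts.

Answer: Accept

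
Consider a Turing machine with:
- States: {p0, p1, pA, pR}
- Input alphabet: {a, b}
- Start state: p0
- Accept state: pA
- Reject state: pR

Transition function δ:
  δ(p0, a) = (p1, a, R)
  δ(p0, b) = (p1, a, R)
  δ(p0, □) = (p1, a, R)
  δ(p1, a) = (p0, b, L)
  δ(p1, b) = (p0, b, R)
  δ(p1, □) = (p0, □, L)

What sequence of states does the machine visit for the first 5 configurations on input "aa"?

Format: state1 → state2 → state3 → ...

Execution trace:
Initial: [p0]aa
Step 1: δ(p0, a) = (p1, a, R) → a[p1]a
Step 2: δ(p1, a) = (p0, b, L) → [p0]ab
Step 3: δ(p0, a) = (p1, a, R) → a[p1]b
Step 4: δ(p1, b) = (p0, b, R) → ab[p0]□

State sequence: p0 → p1 → p0 → p1 → p0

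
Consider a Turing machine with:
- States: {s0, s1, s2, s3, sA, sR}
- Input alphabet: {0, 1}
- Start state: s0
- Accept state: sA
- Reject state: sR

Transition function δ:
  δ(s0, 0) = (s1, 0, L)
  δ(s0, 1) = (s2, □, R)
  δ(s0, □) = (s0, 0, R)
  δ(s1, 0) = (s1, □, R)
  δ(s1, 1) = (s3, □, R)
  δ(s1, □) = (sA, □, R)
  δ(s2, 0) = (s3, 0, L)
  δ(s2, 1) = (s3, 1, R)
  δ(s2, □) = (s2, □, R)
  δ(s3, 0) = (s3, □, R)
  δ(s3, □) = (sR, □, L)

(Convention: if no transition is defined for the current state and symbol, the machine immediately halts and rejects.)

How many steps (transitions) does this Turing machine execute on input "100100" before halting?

Execution trace:
Initial: [s0]100100
Step 1: δ(s0, 1) = (s2, □, R) → □[s2]00100
Step 2: δ(s2, 0) = (s3, 0, L) → [s3]□00100
Step 3: δ(s3, □) = (sR, □, L) → [sR]□□00100

The machine reaches the reject state sR and halts.

The machine executed 3 steps before halting.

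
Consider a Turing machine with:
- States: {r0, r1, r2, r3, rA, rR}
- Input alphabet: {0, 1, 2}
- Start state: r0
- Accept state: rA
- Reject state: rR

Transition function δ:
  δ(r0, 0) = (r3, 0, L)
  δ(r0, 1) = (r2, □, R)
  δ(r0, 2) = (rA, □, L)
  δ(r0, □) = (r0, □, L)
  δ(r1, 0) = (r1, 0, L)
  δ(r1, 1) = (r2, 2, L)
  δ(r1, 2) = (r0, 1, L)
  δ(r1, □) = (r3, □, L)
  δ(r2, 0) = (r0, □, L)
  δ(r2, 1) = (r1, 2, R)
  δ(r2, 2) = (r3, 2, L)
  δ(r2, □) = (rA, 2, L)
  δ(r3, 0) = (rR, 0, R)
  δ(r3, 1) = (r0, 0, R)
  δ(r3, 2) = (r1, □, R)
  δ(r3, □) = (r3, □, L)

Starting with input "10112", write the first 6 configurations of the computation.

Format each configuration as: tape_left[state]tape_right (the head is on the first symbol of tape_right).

Transitions applied:
Step 1: δ(r0, 1) = (r2, □, R)
Step 2: δ(r2, 0) = (r0, □, L)
Step 3: δ(r0, □) = (r0, □, L)
Step 4: δ(r0, □) = (r0, □, L)
Step 5: δ(r0, □) = (r0, □, L)

The first 6 configurations are:
[r0]10112 ⊢ □[r2]0112 ⊢ [r0]□□112 ⊢ [r0]□□□112 ⊢ [r0]□□□□112 ⊢ [r0]□□□□□112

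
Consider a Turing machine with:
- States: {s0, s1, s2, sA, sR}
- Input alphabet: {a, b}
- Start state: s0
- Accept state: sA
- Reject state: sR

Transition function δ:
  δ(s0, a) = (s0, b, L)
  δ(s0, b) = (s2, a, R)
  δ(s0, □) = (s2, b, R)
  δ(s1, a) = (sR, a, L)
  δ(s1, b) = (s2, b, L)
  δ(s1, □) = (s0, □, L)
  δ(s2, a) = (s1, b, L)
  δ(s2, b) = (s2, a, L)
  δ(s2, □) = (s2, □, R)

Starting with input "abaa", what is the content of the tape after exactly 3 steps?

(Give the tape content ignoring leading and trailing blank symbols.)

Execution trace:
Initial: [s0]abaa
Step 1: δ(s0, a) = (s0, b, L) → [s0]□bbaa
Step 2: δ(s0, □) = (s2, b, R) → b[s2]bbaa
Step 3: δ(s2, b) = (s2, a, L) → [s2]babaa

After 3 steps, the tape (ignoring leading/trailing blanks) is: babaa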